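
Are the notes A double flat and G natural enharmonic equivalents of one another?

Abb is pitch class 7; G is pitch class 7.
All spellings map to pitch class 7, so they are enharmonically equivalent.

Yes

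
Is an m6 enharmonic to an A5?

Yes

A minor sixth spans 8 semitones; an augmented fifth spans 8.
They are enharmonically equivalent.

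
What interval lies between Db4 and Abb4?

diminished fifth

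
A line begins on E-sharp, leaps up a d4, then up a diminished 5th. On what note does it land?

A diminished fourth up from E# is A (letter A, 4 semitones up).
A diminished fifth up from A is Eb (letter E, 6 semitones up).

Eb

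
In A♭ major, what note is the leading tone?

The Ab major scale runs Ab Bb C Db Eb F G.
Degree 7 is G.

G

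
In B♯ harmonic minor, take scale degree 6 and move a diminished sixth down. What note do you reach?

B##

Scale degree 6 of B# harmonic minor is G#.
A diminished sixth (7 semitones) below G# lands on the letter B, giving B##.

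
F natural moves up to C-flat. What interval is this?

The letter names run F→C, a span of 4 letter steps, so the interval is some kind of fifth.
F to Cb is 6 semitones. A perfect fifth is 7, so 6 makes it diminished.

diminished fifth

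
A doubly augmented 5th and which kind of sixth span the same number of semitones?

major

A doubly augmented fifth spans 9 semitones.
A sixth spanning 9 semitones is major (the major sixth is 9).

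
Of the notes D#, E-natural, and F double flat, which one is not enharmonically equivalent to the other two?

In 12-tone equal temperament, enharmonic equivalents share a pitch class. D# is pitch class 3; E is pitch class 4; Fbb is pitch class 3.
D# and Fbb share pitch class 3, while E is pitch class 4.

E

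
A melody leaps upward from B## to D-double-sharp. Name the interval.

The letter names run B→D, a span of 2 letter steps, so the interval is some kind of third.
B## to D## is 3 semitones. A major third is 4, so 3 makes it minor.

minor third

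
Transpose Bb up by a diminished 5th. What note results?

Fb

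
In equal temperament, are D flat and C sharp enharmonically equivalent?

Yes

Db is pitch class 1; C# is pitch class 1.
All spellings map to pitch class 1, so they are enharmonically equivalent.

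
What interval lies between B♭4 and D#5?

The letter names run B→D, a span of 2 letter steps, so the interval is some kind of third.
Bb to D# is 5 semitones. A major third is 4, so 5 makes it augmented.

augmented third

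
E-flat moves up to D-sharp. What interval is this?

The letter names run E→D, a span of 6 letter steps, so the interval is some kind of seventh.
Eb to D# is 12 semitones. A major seventh is 11, so 12 makes it augmented.

augmented seventh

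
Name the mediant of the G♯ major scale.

The G# major scale runs G# A# B# C# D# E# F##.
Degree 3 is B#.

B#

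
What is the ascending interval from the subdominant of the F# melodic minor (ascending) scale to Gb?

diminished sixth

The subdominant of F# melodic minor (ascending) is B.
B up to Gb: letters B→G make it a sixth; 7 semitones makes it diminished.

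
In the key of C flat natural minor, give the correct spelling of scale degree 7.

The Cb natural minor scale runs Cb Db Ebb Fb Gb Abb Bbb.
Degree 7 is Bbb.

Bbb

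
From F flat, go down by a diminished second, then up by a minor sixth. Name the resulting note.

A diminished second down from Fb is E (letter E, 0 semitones down).
A minor sixth up from E is C (letter C, 8 semitones up).

C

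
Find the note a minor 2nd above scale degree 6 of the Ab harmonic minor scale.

Scale degree 6 of Ab harmonic minor is Fb.
A minor second (1 semitone) above Fb lands on the letter G, giving Gbb.

Gbb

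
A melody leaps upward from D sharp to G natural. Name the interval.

Counting letters D–E–F–G gives a fourth.
D#→G = 4 semitones, 1 narrower than the perfect fourth (5), so diminished.

diminished fourth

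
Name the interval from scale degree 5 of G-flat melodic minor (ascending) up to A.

augmented fifth

Scale degree 5 of Gb melodic minor (ascending) is Db.
Db up to A: letters D→A make it a fifth; 8 semitones makes it augmented.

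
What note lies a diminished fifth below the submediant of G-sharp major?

A##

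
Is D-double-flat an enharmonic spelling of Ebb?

Two spellings are enharmonically equivalent only if they share a pitch class.
Here Dbb → 0, Ebb → 2; 0 ≠ 2, so they are not.

No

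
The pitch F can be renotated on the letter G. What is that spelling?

Gbb

Plain G sits 2 semitones above F, so on the letter G the same pitch needs a double flat: Gbb.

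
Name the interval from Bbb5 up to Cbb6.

minor second

The letter names run B→C, a span of 1 letter step, so the interval is some kind of second.
Bbb to Cbb is 1 semitone. A major second is 2, so 1 makes it minor.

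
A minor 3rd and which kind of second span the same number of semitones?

augmented

A minor third spans 3 semitones.
A second spanning 3 semitones is augmented (the major second is 2).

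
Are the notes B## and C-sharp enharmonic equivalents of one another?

B## = pitch class 1 and C# = pitch class 1 — the same pitch class, so they are enharmonic equivalents.

Yes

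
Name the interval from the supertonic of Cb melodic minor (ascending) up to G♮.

augmented fourth

The supertonic of Cb melodic minor (ascending) is Db.
Db up to G: letters D→G make it a fourth; 6 semitones makes it augmented.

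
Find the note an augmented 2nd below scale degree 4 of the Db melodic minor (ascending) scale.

Scale degree 4 of Db melodic minor (ascending) is Gb.
An augmented second (3 semitones) below Gb lands on the letter F, giving Fbb.

Fbb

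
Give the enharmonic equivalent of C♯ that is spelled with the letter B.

B##

Plain B sits 2 semitones below C#, so on the letter B the same pitch needs a double sharp: B##.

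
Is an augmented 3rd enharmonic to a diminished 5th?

An augmented third spans 5 semitones; a diminished fifth spans 6.
The spans differ, so they are not enharmonic equivalents.

No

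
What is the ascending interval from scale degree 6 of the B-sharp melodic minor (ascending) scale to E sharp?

minor sixth

Scale degree 6 of B# melodic minor (ascending) is G##.
G## up to E#: letters G→E make it a sixth; 8 semitones makes it minor.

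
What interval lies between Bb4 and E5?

Counting letters B–C–D–E gives a fourth.
Bb→E = 6 semitones, 1 wider than the perfect fourth (5), so augmented.

augmented fourth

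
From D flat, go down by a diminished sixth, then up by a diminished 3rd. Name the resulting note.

Ab

A diminished sixth down from Db is F# (letter F, 7 semitones down).
A diminished third up from F# is Ab (letter A, 2 semitones up).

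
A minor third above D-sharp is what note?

F#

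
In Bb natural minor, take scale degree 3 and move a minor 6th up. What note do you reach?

Bbb

Scale degree 3 of Bb natural minor is Db.
A minor sixth (8 semitones) above Db lands on the letter B, giving Bbb.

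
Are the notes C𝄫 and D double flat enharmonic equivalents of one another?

Cbb is pitch class 10; Dbb is pitch class 0.
The pitch classes differ (10 vs. 0), so they are not enharmonic equivalents.

No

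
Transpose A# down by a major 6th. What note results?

A sixth below A lands on the letter C.
A major sixth spans 9 semitones, so A# moves to pitch class 1. On the letter C that is C#.

C#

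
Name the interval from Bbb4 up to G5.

Counting letters B–C–D–E–F–G gives a sixth.
Bbb→G = 10 semitones, 1 wider than the major sixth (9), so augmented.

augmented sixth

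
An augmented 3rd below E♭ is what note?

E down a major third is C, so the target letter is C.
From Eb, an augmented third is 5 semitones down: Cbb.

Cbb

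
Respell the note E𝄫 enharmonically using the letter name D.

Ebb is pitch class 2. The letter D alone is pitch class 2.
Pitch class 2 on D needs no accidental: D.

D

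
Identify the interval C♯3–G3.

The letter names run C→G, a span of 4 letter steps, so the interval is some kind of fifth.
C# to G is 6 semitones. A perfect fifth is 7, so 6 makes it diminished.

diminished fifth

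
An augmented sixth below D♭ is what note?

Fbb

D down a major sixth is F, so the target letter is F.
From Db, an augmented sixth is 10 semitones down: Fbb.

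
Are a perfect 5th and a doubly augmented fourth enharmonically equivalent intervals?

A perfect fifth spans 7 semitones; a doubly augmented fourth spans 7.
They are enharmonically equivalent.

Yes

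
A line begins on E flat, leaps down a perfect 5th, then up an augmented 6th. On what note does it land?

A perfect fifth down from Eb is Ab (letter A, 7 semitones down).
An augmented sixth up from Ab is F# (letter F, 10 semitones up).

F#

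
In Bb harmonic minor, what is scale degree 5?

The Bb harmonic minor scale runs Bb C Db Eb F Gb A.
Degree 5 is F.

F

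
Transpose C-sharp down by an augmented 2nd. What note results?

Bb

A second below C lands on the letter B.
An augmented second spans 3 semitones, so C# moves to pitch class 10. On the letter B that is Bb.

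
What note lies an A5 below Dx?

G#

D down a perfect fifth is G, so the target letter is G.
From D##, an augmented fifth is 8 semitones down: G#.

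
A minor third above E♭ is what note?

Gb

A third above E lands on the letter G.
A minor third spans 3 semitones, so Eb moves to pitch class 6. On the letter G that is Gb.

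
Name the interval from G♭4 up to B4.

augmented third

Counting letters G–A–B gives a third.
Gb→B = 5 semitones, 1 wider than the major third (4), so augmented.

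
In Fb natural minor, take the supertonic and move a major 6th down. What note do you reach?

Bbb

The supertonic of Fb natural minor is Gb.
A major sixth (9 semitones) below Gb lands on the letter B, giving Bbb.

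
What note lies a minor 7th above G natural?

F

A seventh above G lands on the letter F.
A minor seventh spans 10 semitones, so G moves to pitch class 5. On the letter F that is F.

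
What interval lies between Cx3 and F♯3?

Counting letters C–D–E–F gives a fourth.
C##→F# = 4 semitones, 1 narrower than the perfect fourth (5), so diminished.

diminished fourth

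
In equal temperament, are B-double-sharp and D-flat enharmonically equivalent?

Yes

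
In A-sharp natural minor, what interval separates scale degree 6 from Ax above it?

Scale degree 6 of A# natural minor is F#.
F# up to A##: letters F→A make it a third; 5 semitones makes it augmented.

augmented third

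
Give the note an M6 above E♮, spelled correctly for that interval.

C#

A sixth above E lands on the letter C.
A major sixth spans 9 semitones, so E moves to pitch class 1. On the letter C that is C#.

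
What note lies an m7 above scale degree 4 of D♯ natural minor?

F#

Scale degree 4 of D# natural minor is G#.
A minor seventh (10 semitones) above G# lands on the letter F, giving F#.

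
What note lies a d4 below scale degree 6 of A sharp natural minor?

Scale degree 6 of A# natural minor is F#.
A diminished fourth (4 semitones) below F# lands on the letter C, giving C##.

C##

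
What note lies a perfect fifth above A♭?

A fifth above A lands on the letter E.
A perfect fifth spans 7 semitones, so Ab moves to pitch class 3. On the letter E that is Eb.

Eb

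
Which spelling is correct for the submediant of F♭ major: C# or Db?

Db

Each scale degree takes a distinct letter name. Degree 6 of a scale on F must use the letter D.
Db and C# are enharmonically the same pitch, but only Db uses the letter D, so it is the correct spelling here.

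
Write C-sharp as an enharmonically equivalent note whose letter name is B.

Plain B sits 2 semitones below C#, so on the letter B the same pitch needs a double sharp: B##.

B##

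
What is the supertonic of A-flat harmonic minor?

Bb

The Ab harmonic minor scale runs Ab Bb Cb Db Eb Fb G.
Degree 2 is Bb.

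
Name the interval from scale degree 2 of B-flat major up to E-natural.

major third

Scale degree 2 of Bb major is C.
C up to E: letters C→E make it a third; 4 semitones makes it major.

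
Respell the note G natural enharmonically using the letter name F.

G is pitch class 7. The letter F alone is pitch class 5.
To reach pitch class 7 from F requires an offset of +2 semitones, i.e. double sharp: F##.

F##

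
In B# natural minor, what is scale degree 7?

A#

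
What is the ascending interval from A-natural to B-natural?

Counting letters A–B gives a second.
A→B = 2 semitones, exactly the major second.

major second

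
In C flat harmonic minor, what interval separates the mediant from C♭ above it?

The mediant of Cb harmonic minor is Ebb.
Ebb up to Cb: letters E→C make it a sixth; 9 semitones makes it major.

major sixth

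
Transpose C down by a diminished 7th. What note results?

D#

C down a major seventh is Db, so the target letter is D.
From C, a diminished seventh is 9 semitones down: D#.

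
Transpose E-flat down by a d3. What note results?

C#

E down a major third is C, so the target letter is C.
From Eb, a diminished third is 2 semitones down: C#.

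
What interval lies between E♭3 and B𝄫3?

diminished fifth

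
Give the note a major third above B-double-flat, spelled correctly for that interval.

Db

A third above B lands on the letter D.
A major third spans 4 semitones, so Bbb moves to pitch class 1. On the letter D that is Db.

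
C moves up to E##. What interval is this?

Counting letters C–D–E gives a third.
C→E## = 6 semitones, 2 wider than the major third (4), so doubly augmented.

doubly augmented third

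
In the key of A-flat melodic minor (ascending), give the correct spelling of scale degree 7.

G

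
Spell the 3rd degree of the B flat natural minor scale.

Degree 3 takes the letter 2 steps above B, which is D.
In natural minor, degree 3 sits 3 semitones above the tonic. Bb + 3 semitones is pitch class 1, spelled on D as Db.

Db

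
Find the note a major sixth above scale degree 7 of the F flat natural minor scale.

Cb

Scale degree 7 of Fb natural minor is Ebb.
A major sixth (9 semitones) above Ebb lands on the letter C, giving Cb.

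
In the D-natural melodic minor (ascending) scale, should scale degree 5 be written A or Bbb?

Each scale degree takes a distinct letter name. Degree 5 of a scale on D must use the letter A.
A and Bbb are enharmonically the same pitch, but only A uses the letter A, so it is the correct spelling here.

A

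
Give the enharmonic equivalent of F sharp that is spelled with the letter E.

E##

F# is pitch class 6. The letter E alone is pitch class 4.
To reach pitch class 6 from E requires an offset of +2 semitones, i.e. double sharp: E##.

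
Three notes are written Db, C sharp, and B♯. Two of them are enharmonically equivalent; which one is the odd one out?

B#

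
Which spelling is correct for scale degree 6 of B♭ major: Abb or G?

Each scale degree takes a distinct letter name. Degree 6 of a scale on B must use the letter G.
G and Abb are enharmonically the same pitch, but only G uses the letter G, so it is the correct spelling here.

G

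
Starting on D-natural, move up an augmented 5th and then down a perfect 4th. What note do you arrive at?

An augmented fifth up from D is A# (letter A, 8 semitones up).
A perfect fourth down from A# is E# (letter E, 5 semitones down).

E#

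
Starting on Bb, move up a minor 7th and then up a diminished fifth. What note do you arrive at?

A minor seventh up from Bb is Ab (letter A, 10 semitones up).
A diminished fifth up from Ab is Ebb (letter E, 6 semitones up).

Ebb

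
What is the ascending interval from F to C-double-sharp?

doubly augmented fifth

Counting letters F–G–A–B–C gives a fifth.
F→C## = 9 semitones, 2 wider than the perfect fifth (7), so doubly augmented.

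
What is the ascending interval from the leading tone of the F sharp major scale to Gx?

major third

The leading tone of F# major is E#.
E# up to G##: letters E→G make it a third; 4 semitones makes it major.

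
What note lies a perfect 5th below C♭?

Fb

C down a perfect fifth is F, so the target letter is F.
From Cb, a perfect fifth is 7 semitones down: Fb.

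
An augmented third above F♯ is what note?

A##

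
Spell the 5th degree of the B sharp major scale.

Degree 5 takes the letter 4 steps above B, which is F.
In major, degree 5 sits 7 semitones above the tonic. B# + 7 semitones is pitch class 7, spelled on F as F##.

F##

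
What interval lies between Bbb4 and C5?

The letter names run B→C, a span of 1 letter step, so the interval is some kind of second.
Bbb to C is 3 semitones. A major second is 2, so 3 makes it augmented.

augmented second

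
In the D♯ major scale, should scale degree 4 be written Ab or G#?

Each scale degree takes a distinct letter name. Degree 4 of a scale on D must use the letter G.
G# and Ab are enharmonically the same pitch, but only G# uses the letter G, so it is the correct spelling here.

G#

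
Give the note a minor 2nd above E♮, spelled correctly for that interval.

F

E up a major second is F#, so the target letter is F.
From E, a minor second is 1 semitone up: F.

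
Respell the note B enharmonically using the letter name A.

A##

Plain A sits 2 semitones below B, so on the letter A the same pitch needs a double sharp: A##.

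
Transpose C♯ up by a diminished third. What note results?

C up a major third is E, so the target letter is E.
From C#, a diminished third is 2 semitones up: Eb.

Eb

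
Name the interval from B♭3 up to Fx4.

doubly augmented fifth

Counting letters B–C–D–E–F gives a fifth.
Bb→F## = 9 semitones, 2 wider than the perfect fifth (7), so doubly augmented.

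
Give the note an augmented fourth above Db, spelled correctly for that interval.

G

A fourth above D lands on the letter G.
An augmented fourth spans 6 semitones, so Db moves to pitch class 7. On the letter G that is G.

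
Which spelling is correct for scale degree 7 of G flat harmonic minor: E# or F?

Each scale degree takes a distinct letter name. Degree 7 of a scale on G must use the letter F.
F and E# are enharmonically the same pitch, but only F uses the letter F, so it is the correct spelling here.

F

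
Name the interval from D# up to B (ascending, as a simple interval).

Counting letters D–E–F–G–A–B gives a sixth.
D#→B = 8 semitones, 1 narrower than the major sixth (9), so minor.

minor sixth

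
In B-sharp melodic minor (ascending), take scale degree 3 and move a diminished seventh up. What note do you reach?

C

Scale degree 3 of B# melodic minor (ascending) is D#.
A diminished seventh (9 semitones) above D# lands on the letter C, giving C.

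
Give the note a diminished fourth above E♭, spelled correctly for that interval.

Abb

A fourth above E lands on the letter A.
A diminished fourth spans 4 semitones, so Eb moves to pitch class 7. On the letter A that is Abb.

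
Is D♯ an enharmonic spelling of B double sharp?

No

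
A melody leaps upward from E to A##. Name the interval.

doubly augmented fourth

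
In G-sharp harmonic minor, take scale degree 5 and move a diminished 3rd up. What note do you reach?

F

Scale degree 5 of G# harmonic minor is D#.
A diminished third (2 semitones) above D# lands on the letter F, giving F.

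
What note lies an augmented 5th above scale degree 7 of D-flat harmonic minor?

G#

Scale degree 7 of Db harmonic minor is C.
An augmented fifth (8 semitones) above C lands on the letter G, giving G#.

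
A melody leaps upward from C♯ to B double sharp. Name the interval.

The letter names run C→B, a span of 6 letter steps, so the interval is some kind of seventh.
C# to B## is 12 semitones. A major seventh is 11, so 12 makes it augmented.

augmented seventh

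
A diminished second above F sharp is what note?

Gb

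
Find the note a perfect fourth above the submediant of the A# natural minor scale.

The submediant of A# natural minor is F#.
A perfect fourth (5 semitones) above F# lands on the letter B, giving B.

B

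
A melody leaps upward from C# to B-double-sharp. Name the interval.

The letter names run C→B, a span of 6 letter steps, so the interval is some kind of seventh.
C# to B## is 12 semitones. A major seventh is 11, so 12 makes it augmented.

augmented seventh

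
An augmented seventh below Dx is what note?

D down a major seventh is Eb, so the target letter is E.
From D##, an augmented seventh is 12 semitones down: E.

E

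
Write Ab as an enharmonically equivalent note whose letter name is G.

Plain G sits 1 semitone below Ab, so on the letter G the same pitch needs a sharp: G#.

G#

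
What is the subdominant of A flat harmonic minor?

Db

Degree 4 takes the letter 3 steps above A, which is D.
In harmonic minor, degree 4 sits 5 semitones above the tonic. Ab + 5 semitones is pitch class 1, spelled on D as Db.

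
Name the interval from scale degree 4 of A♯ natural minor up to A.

Scale degree 4 of A# natural minor is D#.
D# up to A: letters D→A make it a fifth; 6 semitones makes it diminished.

diminished fifth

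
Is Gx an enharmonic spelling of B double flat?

Yes

G## is pitch class 9; Bbb is pitch class 9.
All spellings map to pitch class 9, so they are enharmonically equivalent.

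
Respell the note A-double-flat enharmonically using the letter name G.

G

Plain G sits at the same pitch as Abb, so on the letter G the same pitch needs a natural: G.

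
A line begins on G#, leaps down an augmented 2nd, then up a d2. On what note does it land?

An augmented second down from G# is F (letter F, 3 semitones down).
A diminished second up from F is Gbb (letter G, 0 semitones up).

Gbb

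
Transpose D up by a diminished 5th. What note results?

Ab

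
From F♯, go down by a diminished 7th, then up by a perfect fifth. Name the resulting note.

D##

A diminished seventh down from F# is G## (letter G, 9 semitones down).
A perfect fifth up from G## is D## (letter D, 7 semitones up).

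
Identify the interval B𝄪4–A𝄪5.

minor seventh

The letter names run B→A, a span of 6 letter steps, so the interval is some kind of seventh.
B## to A## is 10 semitones. A major seventh is 11, so 10 makes it minor.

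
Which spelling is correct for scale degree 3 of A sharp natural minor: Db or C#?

C#

Each scale degree takes a distinct letter name. Degree 3 of a scale on A must use the letter C.
C# and Db are enharmonically the same pitch, but only C# uses the letter C, so it is the correct spelling here.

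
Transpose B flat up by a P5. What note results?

F

A fifth above B lands on the letter F.
A perfect fifth spans 7 semitones, so Bb moves to pitch class 5. On the letter F that is F.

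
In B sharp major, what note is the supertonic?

The B# major scale runs B# C## D## E# F## G## A##.
Degree 2 is C##.

C##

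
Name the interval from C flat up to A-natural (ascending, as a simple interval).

augmented sixth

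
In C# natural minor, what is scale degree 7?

Degree 7 takes the letter 6 steps above C, which is B.
In natural minor, degree 7 sits 10 semitones above the tonic. C# + 10 semitones is pitch class 11, spelled on B as B.

B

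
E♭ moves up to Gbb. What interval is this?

The letter names run E→G, a span of 2 letter steps, so the interval is some kind of third.
Eb to Gbb is 2 semitones. A major third is 4, so 2 makes it diminished.

diminished third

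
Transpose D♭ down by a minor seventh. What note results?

Eb

D down a major seventh is Eb, so the target letter is E.
From Db, a minor seventh is 10 semitones down: Eb.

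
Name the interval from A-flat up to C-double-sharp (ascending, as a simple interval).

The letter names run A→C, a span of 2 letter steps, so the interval is some kind of third.
Ab to C## is 6 semitones. A major third is 4, so 6 makes it doubly augmented.

doubly augmented third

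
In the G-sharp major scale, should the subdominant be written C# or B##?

C#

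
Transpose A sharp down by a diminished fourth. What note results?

A fourth below A lands on the letter E.
A diminished fourth spans 4 semitones, so A# moves to pitch class 6. On the letter E that is E##.

E##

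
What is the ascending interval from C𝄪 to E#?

Counting letters C–D–E gives a third.
C##→E# = 3 semitones, 1 narrower than the major third (4), so minor.

minor third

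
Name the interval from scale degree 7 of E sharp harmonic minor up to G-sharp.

Scale degree 7 of E# harmonic minor is D##.
D## up to G#: letters D→G make it a fourth; 4 semitones makes it diminished.

diminished fourth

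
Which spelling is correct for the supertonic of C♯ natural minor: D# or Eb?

Each scale degree takes a distinct letter name. Degree 2 of a scale on C must use the letter D.
D# and Eb are enharmonically the same pitch, but only D# uses the letter D, so it is the correct spelling here.

D#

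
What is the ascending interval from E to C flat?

The letter names run E→C, a span of 5 letter steps, so the interval is some kind of sixth.
E to Cb is 7 semitones. A major sixth is 9, so 7 makes it diminished.

diminished sixth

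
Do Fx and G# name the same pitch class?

No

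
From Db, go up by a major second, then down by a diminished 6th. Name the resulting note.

A major second up from Db is Eb (letter E, 2 semitones up).
A diminished sixth down from Eb is G# (letter G, 7 semitones down).

G#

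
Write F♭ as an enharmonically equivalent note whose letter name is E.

E

Plain E sits at the same pitch as Fb, so on the letter E the same pitch needs a natural: E.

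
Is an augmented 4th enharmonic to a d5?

Yes

An augmented fourth spans 6 semitones; a diminished fifth spans 6.
They are enharmonically equivalent.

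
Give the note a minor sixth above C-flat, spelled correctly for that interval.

C up a major sixth is A, so the target letter is A.
From Cb, a minor sixth is 8 semitones up: Abb.

Abb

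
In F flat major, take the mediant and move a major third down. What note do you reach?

The mediant of Fb major is Ab.
A major third (4 semitones) below Ab lands on the letter F, giving Fb.

Fb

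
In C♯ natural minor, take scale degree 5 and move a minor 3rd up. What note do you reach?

B

Scale degree 5 of C# natural minor is G#.
A minor third (3 semitones) above G# lands on the letter B, giving B.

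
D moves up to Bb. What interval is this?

minor sixth

The letter names run D→B, a span of 5 letter steps, so the interval is some kind of sixth.
D to Bb is 8 semitones. A major sixth is 9, so 8 makes it minor.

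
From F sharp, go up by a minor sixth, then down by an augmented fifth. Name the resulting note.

Gb

A minor sixth up from F# is D (letter D, 8 semitones up).
An augmented fifth down from D is Gb (letter G, 8 semitones down).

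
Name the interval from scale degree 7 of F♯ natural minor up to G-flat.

Scale degree 7 of F# natural minor is E.
E up to Gb: letters E→G make it a third; 2 semitones makes it diminished.

diminished third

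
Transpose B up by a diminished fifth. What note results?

A fifth above B lands on the letter F.
A diminished fifth spans 6 semitones, so B moves to pitch class 5. On the letter F that is F.

F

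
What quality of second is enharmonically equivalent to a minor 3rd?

A minor third spans 3 semitones.
A second spanning 3 semitones is augmented (the major second is 2).

augmented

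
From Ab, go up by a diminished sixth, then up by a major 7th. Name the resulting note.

Ebb

A diminished sixth up from Ab is Fbb (letter F, 7 semitones up).
A major seventh up from Fbb is Ebb (letter E, 11 semitones up).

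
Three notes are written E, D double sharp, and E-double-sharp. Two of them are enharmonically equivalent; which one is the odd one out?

E##

In 12-tone equal temperament, enharmonic equivalents share a pitch class. E is pitch class 4; D## is pitch class 4; E## is pitch class 6.
E and D## share pitch class 4, while E## is pitch class 6.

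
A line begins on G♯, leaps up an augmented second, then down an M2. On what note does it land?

An augmented second up from G# is A## (letter A, 3 semitones up).
A major second down from A## is G## (letter G, 2 semitones down).

G##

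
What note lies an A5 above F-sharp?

A fifth above F lands on the letter C.
An augmented fifth spans 8 semitones, so F# moves to pitch class 2. On the letter C that is C##.

C##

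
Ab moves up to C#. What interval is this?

augmented third

Counting letters A–B–C gives a third.
Ab→C# = 5 semitones, 1 wider than the major third (4), so augmented.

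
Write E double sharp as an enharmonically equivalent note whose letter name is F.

F#

E## is pitch class 6. The letter F alone is pitch class 5.
To reach pitch class 6 from F requires an offset of +1 semitone, i.e. sharp: F#.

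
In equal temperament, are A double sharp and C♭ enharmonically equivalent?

Yes

A## = pitch class 11 and Cb = pitch class 11 — the same pitch class, so they are enharmonic equivalents.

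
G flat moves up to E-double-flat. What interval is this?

minor sixth

Counting letters G–A–B–C–D–E gives a sixth.
Gb→Ebb = 8 semitones, 1 narrower than the major sixth (9), so minor.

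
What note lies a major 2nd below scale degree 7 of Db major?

Bb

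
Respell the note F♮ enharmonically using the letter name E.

E#

Plain E sits 1 semitone below F, so on the letter E the same pitch needs a sharp: E#.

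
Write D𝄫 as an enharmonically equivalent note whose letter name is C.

Dbb is pitch class 0. The letter C alone is pitch class 0.
Pitch class 0 on C needs no accidental: C.

C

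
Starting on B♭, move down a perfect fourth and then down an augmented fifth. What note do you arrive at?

Bbb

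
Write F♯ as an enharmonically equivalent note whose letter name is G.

Gb

F# is pitch class 6. The letter G alone is pitch class 7.
To reach pitch class 6 from G requires an offset of -1 semitone, i.e. flat: Gb.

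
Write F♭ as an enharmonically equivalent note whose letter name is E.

E

Fb is pitch class 4. The letter E alone is pitch class 4.
Pitch class 4 on E needs no accidental: E.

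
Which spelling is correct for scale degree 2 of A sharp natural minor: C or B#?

Each scale degree takes a distinct letter name. Degree 2 of a scale on A must use the letter B.
B# and C are enharmonically the same pitch, but only B# uses the letter B, so it is the correct spelling here.

B#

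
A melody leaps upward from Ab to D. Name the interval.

augmented fourth

The letter names run A→D, a span of 3 letter steps, so the interval is some kind of fourth.
Ab to D is 6 semitones. A perfect fourth is 5, so 6 makes it augmented.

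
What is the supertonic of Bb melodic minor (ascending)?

C

Degree 2 takes the letter 1 step above B, which is C.
In melodic minor (ascending), degree 2 sits 2 semitones above the tonic. Bb + 2 semitones is pitch class 0, spelled on C as C.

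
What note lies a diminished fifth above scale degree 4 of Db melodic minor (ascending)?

Scale degree 4 of Db melodic minor (ascending) is Gb.
A diminished fifth (6 semitones) above Gb lands on the letter D, giving Dbb.

Dbb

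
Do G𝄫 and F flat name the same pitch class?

No

Two spellings are enharmonically equivalent only if they share a pitch class.
Here Gbb → 5, Fb → 4; 4 ≠ 5, so they are not.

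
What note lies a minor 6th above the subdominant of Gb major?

The subdominant of Gb major is Cb.
A minor sixth (8 semitones) above Cb lands on the letter A, giving Abb.

Abb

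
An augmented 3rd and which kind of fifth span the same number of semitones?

doubly diminished

An augmented third spans 5 semitones.
A fifth spanning 5 semitones is doubly diminished (the perfect fifth is 7).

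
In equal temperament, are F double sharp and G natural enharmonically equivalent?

Yes

F## is pitch class 7; G is pitch class 7.
All spellings map to pitch class 7, so they are enharmonically equivalent.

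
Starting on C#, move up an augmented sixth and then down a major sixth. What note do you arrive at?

C##

An augmented sixth up from C# is A## (letter A, 10 semitones up).
A major sixth down from A## is C## (letter C, 9 semitones down).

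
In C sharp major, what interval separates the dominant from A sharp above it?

major second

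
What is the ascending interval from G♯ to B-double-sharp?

augmented third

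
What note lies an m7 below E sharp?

F##

E down a major seventh is F, so the target letter is F.
From E#, a minor seventh is 10 semitones down: F##.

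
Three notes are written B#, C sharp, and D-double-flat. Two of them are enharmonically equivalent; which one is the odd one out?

C#

In 12-tone equal temperament, enharmonic equivalents share a pitch class. B# is pitch class 0; C# is pitch class 1; Dbb is pitch class 0.
B# and Dbb share pitch class 0, while C# is pitch class 1.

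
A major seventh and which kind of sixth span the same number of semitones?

doubly augmented

A major seventh spans 11 semitones.
A sixth spanning 11 semitones is doubly augmented (the major sixth is 9).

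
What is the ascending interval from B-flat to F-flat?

Counting letters B–C–D–E–F gives a fifth.
Bb→Fb = 6 semitones, 1 narrower than the perfect fifth (7), so diminished.

diminished fifth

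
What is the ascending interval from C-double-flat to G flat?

augmented fifth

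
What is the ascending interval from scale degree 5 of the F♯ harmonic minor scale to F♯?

Scale degree 5 of F# harmonic minor is C#.
C# up to F#: letters C→F make it a fourth; 5 semitones makes it perfect.

perfect fourth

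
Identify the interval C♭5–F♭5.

Counting letters C–D–E–F gives a fourth.
Cb→Fb = 5 semitones, exactly the perfect fourth.

perfect fourth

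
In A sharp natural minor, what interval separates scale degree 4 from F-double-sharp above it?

major third

Scale degree 4 of A# natural minor is D#.
D# up to F##: letters D→F make it a third; 4 semitones makes it major.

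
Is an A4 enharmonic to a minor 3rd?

No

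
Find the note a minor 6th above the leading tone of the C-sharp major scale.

The leading tone of C# major is B#.
A minor sixth (8 semitones) above B# lands on the letter G, giving G#.

G#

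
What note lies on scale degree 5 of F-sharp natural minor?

C#

Degree 5 takes the letter 4 steps above F, which is C.
In natural minor, degree 5 sits 7 semitones above the tonic. F# + 7 semitones is pitch class 1, spelled on C as C#.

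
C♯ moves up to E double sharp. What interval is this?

augmented third

The letter names run C→E, a span of 2 letter steps, so the interval is some kind of third.
C# to E## is 5 semitones. A major third is 4, so 5 makes it augmented.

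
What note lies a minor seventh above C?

Bb

C up a major seventh is B, so the target letter is B.
From C, a minor seventh is 10 semitones up: Bb.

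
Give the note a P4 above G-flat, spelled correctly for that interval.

Cb

A fourth above G lands on the letter C.
A perfect fourth spans 5 semitones, so Gb moves to pitch class 11. On the letter C that is Cb.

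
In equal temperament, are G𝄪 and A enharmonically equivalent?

G## = pitch class 9 and A = pitch class 9 — the same pitch class, so they are enharmonic equivalents.

Yes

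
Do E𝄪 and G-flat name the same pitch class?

E## = pitch class 6 and Gb = pitch class 6 — the same pitch class, so they are enharmonic equivalents.

Yes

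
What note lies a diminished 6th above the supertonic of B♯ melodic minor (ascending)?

A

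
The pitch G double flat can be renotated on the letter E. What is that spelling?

Plain E sits 1 semitone below Gbb, so on the letter E the same pitch needs a sharp: E#.

E#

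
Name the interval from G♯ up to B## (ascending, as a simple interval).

augmented third

The letter names run G→B, a span of 2 letter steps, so the interval is some kind of third.
G# to B## is 5 semitones. A major third is 4, so 5 makes it augmented.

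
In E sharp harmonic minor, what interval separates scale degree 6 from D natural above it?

Scale degree 6 of E# harmonic minor is C#.
C# up to D: letters C→D make it a second; 1 semitone makes it minor.

minor second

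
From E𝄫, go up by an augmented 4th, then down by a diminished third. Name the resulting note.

F#

An augmented fourth up from Ebb is Ab (letter A, 6 semitones up).
A diminished third down from Ab is F# (letter F, 2 semitones down).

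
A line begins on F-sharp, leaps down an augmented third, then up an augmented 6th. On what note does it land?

B

An augmented third down from F# is Db (letter D, 5 semitones down).
An augmented sixth up from Db is B (letter B, 10 semitones up).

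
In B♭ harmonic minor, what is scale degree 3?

Db

Degree 3 takes the letter 2 steps above B, which is D.
In harmonic minor, degree 3 sits 3 semitones above the tonic. Bb + 3 semitones is pitch class 1, spelled on D as Db.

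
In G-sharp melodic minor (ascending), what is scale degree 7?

F##

The G# melodic minor (ascending) scale runs G# A# B C# D# E# F##.
Degree 7 is F##.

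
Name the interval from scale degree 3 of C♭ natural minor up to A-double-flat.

perfect fourth

Scale degree 3 of Cb natural minor is Ebb.
Ebb up to Abb: letters E→A make it a fourth; 5 semitones makes it perfect.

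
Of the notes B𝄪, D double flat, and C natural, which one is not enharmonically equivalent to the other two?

In 12-tone equal temperament, enharmonic equivalents share a pitch class. B## is pitch class 1; Dbb is pitch class 0; C is pitch class 0.
Dbb and C share pitch class 0, while B## is pitch class 1.

B##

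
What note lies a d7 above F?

A seventh above F lands on the letter E.
A diminished seventh spans 9 semitones, so F moves to pitch class 2. On the letter E that is Ebb.

Ebb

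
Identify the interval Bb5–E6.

The letter names run B→E, a span of 3 letter steps, so the interval is some kind of fourth.
Bb to E is 6 semitones. A perfect fourth is 5, so 6 makes it augmented.

augmented fourth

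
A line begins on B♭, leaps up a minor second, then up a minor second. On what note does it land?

Dbb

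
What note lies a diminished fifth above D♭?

D up a perfect fifth is A, so the target letter is A.
From Db, a diminished fifth is 6 semitones up: Abb.

Abb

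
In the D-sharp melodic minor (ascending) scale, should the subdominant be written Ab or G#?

G#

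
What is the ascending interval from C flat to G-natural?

augmented fifth

The letter names run C→G, a span of 4 letter steps, so the interval is some kind of fifth.
Cb to G is 8 semitones. A perfect fifth is 7, so 8 makes it augmented.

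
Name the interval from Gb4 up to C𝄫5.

diminished fourth

Counting letters G–A–B–C gives a fourth.
Gb→Cbb = 4 semitones, 1 narrower than the perfect fourth (5), so diminished.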